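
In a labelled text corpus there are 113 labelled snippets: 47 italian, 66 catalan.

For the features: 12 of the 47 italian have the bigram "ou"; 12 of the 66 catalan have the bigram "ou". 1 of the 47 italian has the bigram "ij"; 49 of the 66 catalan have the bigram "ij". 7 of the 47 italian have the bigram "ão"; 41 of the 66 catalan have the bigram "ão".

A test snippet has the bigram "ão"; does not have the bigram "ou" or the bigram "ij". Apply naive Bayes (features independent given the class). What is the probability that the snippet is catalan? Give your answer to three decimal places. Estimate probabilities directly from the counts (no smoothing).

0.629

italian: (47/113) × (35/47) × (46/47) × (7/47) ≈ 0.0451492
catalan: (66/113) × (54/66) × (17/66) × (41/66) ≈ 0.0764646
P(catalan | x) = 0.0764646 / 0.1216138 ≈ 0.629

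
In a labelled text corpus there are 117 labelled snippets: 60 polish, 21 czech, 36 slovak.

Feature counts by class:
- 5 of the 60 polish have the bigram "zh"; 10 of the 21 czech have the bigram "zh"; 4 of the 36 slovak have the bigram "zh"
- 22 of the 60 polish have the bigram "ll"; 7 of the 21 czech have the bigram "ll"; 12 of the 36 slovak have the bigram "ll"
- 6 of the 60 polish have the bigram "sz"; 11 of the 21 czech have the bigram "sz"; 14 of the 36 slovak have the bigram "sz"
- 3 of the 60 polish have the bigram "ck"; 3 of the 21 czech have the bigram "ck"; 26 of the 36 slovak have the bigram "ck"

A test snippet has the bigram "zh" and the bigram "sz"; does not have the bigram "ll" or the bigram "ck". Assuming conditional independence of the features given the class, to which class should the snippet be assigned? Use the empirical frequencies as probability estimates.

czech

polish: (60/117) × (5/60) × (38/60) × (6/60) × (57/60) ≈ 0.00257123
czech: (21/117) × (10/21) × (14/21) × (11/21) × (18/21) ≈ 0.0255829
slovak: (36/117) × (4/36) × (24/36) × (14/36) × (10/36) ≈ 0.0024621
Highest score → czech.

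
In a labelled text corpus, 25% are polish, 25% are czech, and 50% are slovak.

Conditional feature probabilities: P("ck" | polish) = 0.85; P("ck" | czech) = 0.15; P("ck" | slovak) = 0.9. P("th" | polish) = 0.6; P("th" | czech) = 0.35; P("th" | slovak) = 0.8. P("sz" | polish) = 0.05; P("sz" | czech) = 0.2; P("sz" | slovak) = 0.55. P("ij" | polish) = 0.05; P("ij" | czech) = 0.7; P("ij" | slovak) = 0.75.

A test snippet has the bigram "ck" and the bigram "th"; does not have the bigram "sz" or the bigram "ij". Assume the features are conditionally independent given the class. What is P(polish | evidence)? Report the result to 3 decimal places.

polish: 0.25 × 0.85 × 0.6 × (1−0.05) × (1−0.05) = 0.11506875
czech: 0.25 × 0.15 × 0.35 × (1−0.2) × (1−0.7) = 0.00315
slovak: 0.5 × 0.9 × 0.8 × (1−0.55) × (1−0.75) = 0.0405
P(polish | x) = 0.11506875 / 0.15871875 ≈ 0.725

0.725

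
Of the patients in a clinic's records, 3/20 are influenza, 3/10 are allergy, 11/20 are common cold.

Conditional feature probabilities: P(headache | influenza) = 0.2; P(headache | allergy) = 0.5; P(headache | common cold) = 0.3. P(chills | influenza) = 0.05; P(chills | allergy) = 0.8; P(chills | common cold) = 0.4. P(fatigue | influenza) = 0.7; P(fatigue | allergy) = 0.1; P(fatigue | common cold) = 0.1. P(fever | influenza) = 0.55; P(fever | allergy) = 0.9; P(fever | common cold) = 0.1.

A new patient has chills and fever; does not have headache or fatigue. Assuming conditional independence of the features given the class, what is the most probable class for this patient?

allergy

influenza: 0.15 × (1−0.2) × 0.05 × (1−0.7) × 0.55 = 0.00099
allergy: 0.3 × (1−0.5) × 0.8 × (1−0.1) × 0.9 = 0.0972
common cold: 0.55 × (1−0.3) × 0.4 × (1−0.1) × 0.1 = 0.01386
Highest score → allergy.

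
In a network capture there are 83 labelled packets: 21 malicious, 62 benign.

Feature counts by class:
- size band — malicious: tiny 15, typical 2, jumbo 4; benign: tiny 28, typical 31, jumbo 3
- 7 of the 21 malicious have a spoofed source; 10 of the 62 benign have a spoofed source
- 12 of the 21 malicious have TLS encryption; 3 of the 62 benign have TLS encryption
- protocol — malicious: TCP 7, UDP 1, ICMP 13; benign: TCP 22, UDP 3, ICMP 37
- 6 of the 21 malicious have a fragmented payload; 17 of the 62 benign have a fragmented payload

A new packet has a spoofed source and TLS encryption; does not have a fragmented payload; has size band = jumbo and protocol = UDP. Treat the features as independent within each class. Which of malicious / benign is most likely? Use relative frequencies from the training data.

malicious: (21/83) × (4/21) × (7/21) × (12/21) × (1/21) × (15/21) ≈ 0.00031223
benign: (62/83) × (3/62) × (10/62) × (3/62) × (3/62) × (45/62) ≈ 0.00000990676
Highest score → malicious.

malicious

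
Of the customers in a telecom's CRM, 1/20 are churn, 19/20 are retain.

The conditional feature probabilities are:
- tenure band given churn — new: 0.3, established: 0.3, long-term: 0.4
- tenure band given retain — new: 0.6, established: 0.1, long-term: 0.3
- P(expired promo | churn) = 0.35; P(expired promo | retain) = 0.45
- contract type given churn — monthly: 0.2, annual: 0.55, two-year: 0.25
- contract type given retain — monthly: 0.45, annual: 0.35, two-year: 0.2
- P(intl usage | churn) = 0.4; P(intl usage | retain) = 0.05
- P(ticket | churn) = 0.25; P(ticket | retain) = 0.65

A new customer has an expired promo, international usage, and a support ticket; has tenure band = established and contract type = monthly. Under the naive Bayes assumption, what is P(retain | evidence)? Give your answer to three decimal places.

churn: 0.05 × 0.3 × 0.35 × 0.2 × 0.4 × 0.25 = 0.000105
retain: 0.95 × 0.1 × 0.45 × 0.45 × 0.05 × 0.65 = 0.00062521875
P(retain | x) = 0.00062521875 / 0.00073021875 ≈ 0.856

0.856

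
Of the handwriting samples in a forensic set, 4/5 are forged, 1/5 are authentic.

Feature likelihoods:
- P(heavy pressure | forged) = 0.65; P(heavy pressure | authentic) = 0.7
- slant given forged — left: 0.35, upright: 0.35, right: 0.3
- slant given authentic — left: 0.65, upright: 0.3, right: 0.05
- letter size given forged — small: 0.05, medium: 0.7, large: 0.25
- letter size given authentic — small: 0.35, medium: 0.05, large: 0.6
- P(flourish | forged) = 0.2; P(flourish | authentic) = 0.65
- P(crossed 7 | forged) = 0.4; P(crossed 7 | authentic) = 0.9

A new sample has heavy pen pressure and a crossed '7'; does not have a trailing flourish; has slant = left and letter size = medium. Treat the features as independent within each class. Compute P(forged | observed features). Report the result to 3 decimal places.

0.966

forged: 0.8 × 0.65 × 0.35 × 0.7 × (1−0.2) × 0.4 = 0.040768
authentic: 0.2 × 0.7 × 0.65 × 0.05 × (1−0.65) × 0.9 = 0.00143325
P(forged | x) = 0.040768 / 0.04220125 ≈ 0.966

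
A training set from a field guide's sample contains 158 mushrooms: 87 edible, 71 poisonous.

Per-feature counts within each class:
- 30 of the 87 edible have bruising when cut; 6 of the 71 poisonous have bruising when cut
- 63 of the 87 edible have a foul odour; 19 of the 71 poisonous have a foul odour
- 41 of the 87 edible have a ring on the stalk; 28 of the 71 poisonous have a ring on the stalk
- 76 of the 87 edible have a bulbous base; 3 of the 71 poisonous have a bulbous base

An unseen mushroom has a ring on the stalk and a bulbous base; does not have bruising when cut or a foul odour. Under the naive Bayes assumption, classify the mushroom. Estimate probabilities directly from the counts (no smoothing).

edible

edible: (87/158) × (57/87) × (24/87) × (41/87) × (76/87) ≈ 0.0409703
poisonous: (71/158) × (65/71) × (52/71) × (28/71) × (3/71) ≈ 0.0050207
Highest score → edible.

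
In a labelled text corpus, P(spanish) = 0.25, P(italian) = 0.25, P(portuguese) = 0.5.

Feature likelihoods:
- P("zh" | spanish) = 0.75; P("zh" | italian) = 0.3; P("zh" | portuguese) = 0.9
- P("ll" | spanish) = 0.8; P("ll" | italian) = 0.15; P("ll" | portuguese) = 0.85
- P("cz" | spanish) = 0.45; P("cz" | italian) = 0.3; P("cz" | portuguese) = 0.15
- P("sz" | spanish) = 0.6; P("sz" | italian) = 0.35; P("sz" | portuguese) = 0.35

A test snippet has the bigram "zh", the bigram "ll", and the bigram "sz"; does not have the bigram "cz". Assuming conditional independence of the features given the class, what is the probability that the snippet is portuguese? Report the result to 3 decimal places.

spanish: 0.25 × 0.75 × 0.8 × (1−0.45) × 0.6 = 0.0495
italian: 0.25 × 0.3 × 0.15 × (1−0.3) × 0.35 = 0.00275625
portuguese: 0.5 × 0.9 × 0.85 × (1−0.15) × 0.35 = 0.11379375
P(portuguese | x) = 0.11379375 / 0.16605 ≈ 0.685

0.685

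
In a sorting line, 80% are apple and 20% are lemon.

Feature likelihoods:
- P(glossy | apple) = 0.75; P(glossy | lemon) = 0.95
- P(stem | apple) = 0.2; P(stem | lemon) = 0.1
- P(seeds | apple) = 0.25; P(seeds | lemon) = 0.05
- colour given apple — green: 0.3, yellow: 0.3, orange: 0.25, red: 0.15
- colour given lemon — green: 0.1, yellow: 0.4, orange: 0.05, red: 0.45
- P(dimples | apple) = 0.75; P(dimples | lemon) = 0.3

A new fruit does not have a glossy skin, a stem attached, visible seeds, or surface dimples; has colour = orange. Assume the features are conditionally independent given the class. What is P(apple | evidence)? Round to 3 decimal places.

0.962

apple: 0.8 × (1−0.75) × (1−0.2) × (1−0.25) × 0.25 × (1−0.75) = 0.0075
lemon: 0.2 × (1−0.95) × (1−0.1) × (1−0.05) × 0.05 × (1−0.3) = 0.00029925
P(apple | x) = 0.0075 / 0.00779925 ≈ 0.962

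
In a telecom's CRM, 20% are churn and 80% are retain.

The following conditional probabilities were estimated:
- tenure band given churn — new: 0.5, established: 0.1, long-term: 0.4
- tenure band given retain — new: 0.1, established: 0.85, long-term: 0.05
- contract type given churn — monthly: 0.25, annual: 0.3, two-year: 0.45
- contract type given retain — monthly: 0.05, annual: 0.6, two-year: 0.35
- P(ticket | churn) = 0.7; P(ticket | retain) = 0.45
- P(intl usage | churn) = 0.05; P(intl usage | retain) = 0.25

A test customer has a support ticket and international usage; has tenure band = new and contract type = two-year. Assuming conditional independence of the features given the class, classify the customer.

retain

churn: 0.2 × 0.5 × 0.45 × 0.7 × 0.05 = 0.001575
retain: 0.8 × 0.1 × 0.35 × 0.45 × 0.25 = 0.00315
Highest score → retain.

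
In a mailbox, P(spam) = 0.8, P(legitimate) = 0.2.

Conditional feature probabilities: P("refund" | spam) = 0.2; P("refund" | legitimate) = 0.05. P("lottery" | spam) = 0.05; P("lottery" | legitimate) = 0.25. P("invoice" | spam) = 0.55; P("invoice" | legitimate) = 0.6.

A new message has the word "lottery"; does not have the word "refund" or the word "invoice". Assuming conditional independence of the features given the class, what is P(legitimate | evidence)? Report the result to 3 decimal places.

spam: 0.8 × (1−0.2) × 0.05 × (1−0.55) = 0.0144
legitimate: 0.2 × (1−0.05) × 0.25 × (1−0.6) = 0.019
P(legitimate | x) = 0.019 / 0.0334 ≈ 0.569

0.569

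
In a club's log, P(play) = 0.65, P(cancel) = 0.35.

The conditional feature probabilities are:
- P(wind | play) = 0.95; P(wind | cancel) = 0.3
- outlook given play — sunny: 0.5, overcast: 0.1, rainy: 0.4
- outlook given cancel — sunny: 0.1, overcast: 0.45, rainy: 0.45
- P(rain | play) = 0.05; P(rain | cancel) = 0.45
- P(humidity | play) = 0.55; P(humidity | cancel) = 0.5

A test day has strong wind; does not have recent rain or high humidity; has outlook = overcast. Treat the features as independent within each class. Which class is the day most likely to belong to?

play

play: 0.65 × 0.95 × 0.1 × (1−0.05) × (1−0.55) = 0.026398125
cancel: 0.35 × 0.3 × 0.45 × (1−0.45) × (1−0.5) = 0.01299375
Highest score → play.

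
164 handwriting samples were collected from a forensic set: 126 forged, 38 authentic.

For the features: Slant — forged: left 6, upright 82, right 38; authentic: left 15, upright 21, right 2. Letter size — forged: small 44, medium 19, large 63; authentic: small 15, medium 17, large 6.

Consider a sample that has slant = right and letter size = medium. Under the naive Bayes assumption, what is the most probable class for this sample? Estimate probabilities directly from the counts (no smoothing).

forged: (126/164) × (38/126) × (19/126) ≈ 0.03494
authentic: (38/164) × (2/38) × (17/38) ≈ 0.00545571
Highest score → forged.

forged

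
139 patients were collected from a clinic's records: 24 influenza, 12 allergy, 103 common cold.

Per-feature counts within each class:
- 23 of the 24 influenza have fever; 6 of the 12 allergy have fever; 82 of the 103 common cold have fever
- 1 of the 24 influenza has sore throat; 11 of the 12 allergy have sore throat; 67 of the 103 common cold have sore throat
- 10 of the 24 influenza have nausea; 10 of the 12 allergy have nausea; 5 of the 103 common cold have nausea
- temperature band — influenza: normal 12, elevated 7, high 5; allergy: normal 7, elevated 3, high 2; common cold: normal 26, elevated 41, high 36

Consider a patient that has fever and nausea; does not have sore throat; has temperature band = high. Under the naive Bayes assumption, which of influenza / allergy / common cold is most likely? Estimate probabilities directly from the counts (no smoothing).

influenza

influenza: (24/139) × (23/24) × (23/24) × (10/24) × (5/24) ≈ 0.013765
allergy: (12/139) × (6/12) × (1/12) × (10/12) × (2/12) ≈ 0.0004996
common cold: (103/139) × (82/103) × (36/103) × (5/103) × (36/103) ≈ 0.00349834
Highest score → influenza.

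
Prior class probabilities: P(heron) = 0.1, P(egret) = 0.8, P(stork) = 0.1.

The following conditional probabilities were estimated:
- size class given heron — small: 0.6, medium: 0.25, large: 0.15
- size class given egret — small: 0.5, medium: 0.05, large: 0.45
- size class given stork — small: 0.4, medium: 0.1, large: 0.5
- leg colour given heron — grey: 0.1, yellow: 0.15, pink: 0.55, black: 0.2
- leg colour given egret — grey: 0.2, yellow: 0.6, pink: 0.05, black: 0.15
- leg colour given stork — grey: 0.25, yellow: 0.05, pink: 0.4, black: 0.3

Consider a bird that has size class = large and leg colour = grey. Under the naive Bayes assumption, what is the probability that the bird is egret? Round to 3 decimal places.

0.837

heron: 0.1 × 0.15 × 0.1 = 0.0015
egret: 0.8 × 0.45 × 0.2 = 0.072
stork: 0.1 × 0.5 × 0.25 = 0.0125
P(egret | x) = 0.072 / 0.086 ≈ 0.837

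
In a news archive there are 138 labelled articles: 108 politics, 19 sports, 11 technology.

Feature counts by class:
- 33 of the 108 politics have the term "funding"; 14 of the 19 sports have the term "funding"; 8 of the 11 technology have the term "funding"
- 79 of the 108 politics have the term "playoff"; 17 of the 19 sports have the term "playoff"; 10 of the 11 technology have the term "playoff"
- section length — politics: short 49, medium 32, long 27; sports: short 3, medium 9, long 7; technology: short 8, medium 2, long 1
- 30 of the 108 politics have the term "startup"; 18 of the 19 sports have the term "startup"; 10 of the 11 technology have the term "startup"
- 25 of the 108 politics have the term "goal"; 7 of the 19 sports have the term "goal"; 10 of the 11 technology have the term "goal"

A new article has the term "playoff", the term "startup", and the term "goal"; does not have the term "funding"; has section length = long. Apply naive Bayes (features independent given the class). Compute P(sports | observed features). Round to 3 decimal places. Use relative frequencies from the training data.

politics: (108/138) × (75/108) × (79/108) × (27/108) × (30/108) × (25/108) ≈ 0.00639057
sports: (19/138) × (5/19) × (17/19) × (7/19) × (18/19) × (7/19) ≈ 0.00416864
technology: (11/138) × (3/11) × (10/11) × (1/11) × (10/11) × (10/11) ≈ 0.00148481
P(sports | x) = 0.00416864 / 0.01204402 ≈ 0.346

0.346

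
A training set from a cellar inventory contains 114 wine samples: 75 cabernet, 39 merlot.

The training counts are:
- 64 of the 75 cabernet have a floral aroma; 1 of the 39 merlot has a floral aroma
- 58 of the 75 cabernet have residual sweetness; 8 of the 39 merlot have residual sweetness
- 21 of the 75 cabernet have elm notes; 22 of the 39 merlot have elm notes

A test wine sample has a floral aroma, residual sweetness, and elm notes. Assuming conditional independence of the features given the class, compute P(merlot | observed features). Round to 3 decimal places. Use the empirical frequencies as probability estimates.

0.008

cabernet: (75/114) × (64/75) × (58/75) × (21/75) ≈ 0.121563
merlot: (39/114) × (1/39) × (8/39) × (22/39) ≈ 0.00101503
P(merlot | x) = 0.00101503 / 0.12257803 ≈ 0.008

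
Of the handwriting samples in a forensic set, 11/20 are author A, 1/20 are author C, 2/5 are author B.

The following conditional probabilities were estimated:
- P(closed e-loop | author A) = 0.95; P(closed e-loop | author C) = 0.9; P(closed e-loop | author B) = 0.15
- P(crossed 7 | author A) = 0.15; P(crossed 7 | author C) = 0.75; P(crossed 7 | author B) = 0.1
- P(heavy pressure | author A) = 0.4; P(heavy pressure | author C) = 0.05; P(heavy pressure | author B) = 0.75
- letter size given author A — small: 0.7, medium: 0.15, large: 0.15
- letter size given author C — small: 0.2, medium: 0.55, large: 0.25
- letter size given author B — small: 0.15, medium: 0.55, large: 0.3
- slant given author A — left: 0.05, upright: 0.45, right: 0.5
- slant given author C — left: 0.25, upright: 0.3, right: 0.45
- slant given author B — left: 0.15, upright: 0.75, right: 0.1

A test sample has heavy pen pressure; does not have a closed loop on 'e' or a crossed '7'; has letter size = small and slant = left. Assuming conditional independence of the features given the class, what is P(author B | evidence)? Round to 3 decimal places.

author A: 0.55 × (1−0.95) × (1−0.15) × 0.4 × 0.7 × 0.05 = 0.00032725
author C: 0.05 × (1−0.9) × (1−0.75) × 0.05 × 0.2 × 0.25 = 0.000003125
author B: 0.4 × (1−0.15) × (1−0.1) × 0.75 × 0.15 × 0.15 = 0.00516375
P(author B | x) = 0.00516375 / 0.005494125 ≈ 0.940

0.940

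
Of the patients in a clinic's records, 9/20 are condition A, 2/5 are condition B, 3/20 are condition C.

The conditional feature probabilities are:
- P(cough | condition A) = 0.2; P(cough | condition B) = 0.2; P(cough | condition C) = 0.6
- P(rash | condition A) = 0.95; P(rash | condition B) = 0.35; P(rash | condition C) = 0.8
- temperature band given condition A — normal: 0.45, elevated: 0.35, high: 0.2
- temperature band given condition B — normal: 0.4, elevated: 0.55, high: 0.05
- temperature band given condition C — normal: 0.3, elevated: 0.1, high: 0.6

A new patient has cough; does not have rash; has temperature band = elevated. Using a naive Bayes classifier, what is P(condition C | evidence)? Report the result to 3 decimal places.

0.056

condition A: 0.45 × 0.2 × (1−0.95) × 0.35 = 0.001575
condition B: 0.4 × 0.2 × (1−0.35) × 0.55 = 0.0286
condition C: 0.15 × 0.6 × (1−0.8) × 0.1 = 0.0018
P(condition C | x) = 0.0018 / 0.031975 ≈ 0.056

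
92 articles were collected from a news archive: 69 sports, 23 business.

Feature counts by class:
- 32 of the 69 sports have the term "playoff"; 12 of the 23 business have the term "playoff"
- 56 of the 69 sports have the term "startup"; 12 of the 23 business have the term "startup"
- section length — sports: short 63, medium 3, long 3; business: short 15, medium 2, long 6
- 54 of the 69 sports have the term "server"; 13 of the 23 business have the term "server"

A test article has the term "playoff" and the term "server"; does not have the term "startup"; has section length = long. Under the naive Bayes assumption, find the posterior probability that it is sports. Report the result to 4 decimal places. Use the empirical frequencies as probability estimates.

0.1951

sports: (69/92) × (32/69) × (13/69) × (3/69) × (54/69) ≈ 0.00222984
business: (23/92) × (12/23) × (11/23) × (6/23) × (13/23) ≈ 0.00919808
P(sports | x) = 0.00222984 / 0.01142792 ≈ 0.1951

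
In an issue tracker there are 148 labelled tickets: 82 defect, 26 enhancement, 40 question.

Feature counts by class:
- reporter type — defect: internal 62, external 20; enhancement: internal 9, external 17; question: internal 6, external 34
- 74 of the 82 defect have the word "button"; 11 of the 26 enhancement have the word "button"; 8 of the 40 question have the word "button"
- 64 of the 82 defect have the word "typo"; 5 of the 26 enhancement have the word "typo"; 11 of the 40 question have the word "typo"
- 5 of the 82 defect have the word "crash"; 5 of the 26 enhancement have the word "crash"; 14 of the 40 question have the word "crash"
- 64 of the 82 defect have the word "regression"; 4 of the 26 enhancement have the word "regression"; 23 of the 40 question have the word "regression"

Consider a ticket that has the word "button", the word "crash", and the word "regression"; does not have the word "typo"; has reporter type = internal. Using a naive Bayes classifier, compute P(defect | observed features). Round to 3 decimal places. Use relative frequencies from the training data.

defect: (82/148) × (62/82) × (74/82) × (18/82) × (5/82) × (64/82) ≈ 0.00394938
enhancement: (26/148) × (9/26) × (11/26) × (21/26) × (5/26) × (4/26) ≈ 0.000614794
question: (40/148) × (6/40) × (8/40) × (29/40) × (14/40) × (23/40) ≈ 0.00118302
P(defect | x) = 0.00394938 / 0.005747194 ≈ 0.687

0.687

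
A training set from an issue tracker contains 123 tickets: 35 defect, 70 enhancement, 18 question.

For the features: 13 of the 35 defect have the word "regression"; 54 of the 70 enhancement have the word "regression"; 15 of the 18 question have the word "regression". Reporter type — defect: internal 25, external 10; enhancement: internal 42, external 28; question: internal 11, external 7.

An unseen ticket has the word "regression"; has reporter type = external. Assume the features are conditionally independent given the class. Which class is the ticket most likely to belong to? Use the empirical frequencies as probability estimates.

defect: (35/123) × (13/35) × (10/35) ≈ 0.0301974
enhancement: (70/123) × (54/70) × (28/70) ≈ 0.17561
question: (18/123) × (15/18) × (7/18) ≈ 0.0474255
Highest score → enhancement.

enhancement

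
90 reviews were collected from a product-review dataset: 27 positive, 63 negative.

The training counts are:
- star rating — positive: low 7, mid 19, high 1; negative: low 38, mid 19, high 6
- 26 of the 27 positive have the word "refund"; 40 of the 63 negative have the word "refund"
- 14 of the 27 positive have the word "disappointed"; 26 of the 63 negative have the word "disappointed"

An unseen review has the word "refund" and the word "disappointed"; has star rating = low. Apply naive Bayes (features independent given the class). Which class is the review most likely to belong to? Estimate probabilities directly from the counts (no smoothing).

negative

positive: (27/90) × (7/27) × (26/27) × (14/27) ≈ 0.0388355
negative: (63/90) × (38/63) × (40/63) × (26/63) ≈ 0.110635
Highest score → negative.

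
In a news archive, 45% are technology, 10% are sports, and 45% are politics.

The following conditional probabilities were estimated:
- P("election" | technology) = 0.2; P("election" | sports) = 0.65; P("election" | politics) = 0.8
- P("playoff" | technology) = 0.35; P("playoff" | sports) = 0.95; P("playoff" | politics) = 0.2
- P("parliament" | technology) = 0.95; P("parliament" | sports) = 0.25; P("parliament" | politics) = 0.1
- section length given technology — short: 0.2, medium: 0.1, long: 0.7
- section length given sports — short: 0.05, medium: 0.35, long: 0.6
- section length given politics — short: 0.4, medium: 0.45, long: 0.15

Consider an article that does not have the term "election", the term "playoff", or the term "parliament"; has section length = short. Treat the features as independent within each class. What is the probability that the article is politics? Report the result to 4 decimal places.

technology: 0.45 × (1−0.2) × (1−0.35) × (1−0.95) × 0.2 = 0.00234
sports: 0.1 × (1−0.65) × (1−0.95) × (1−0.25) × 0.05 = 0.000065625
politics: 0.45 × (1−0.8) × (1−0.2) × (1−0.1) × 0.4 = 0.02592
P(politics | x) = 0.02592 / 0.028325625 ≈ 0.9151

0.9151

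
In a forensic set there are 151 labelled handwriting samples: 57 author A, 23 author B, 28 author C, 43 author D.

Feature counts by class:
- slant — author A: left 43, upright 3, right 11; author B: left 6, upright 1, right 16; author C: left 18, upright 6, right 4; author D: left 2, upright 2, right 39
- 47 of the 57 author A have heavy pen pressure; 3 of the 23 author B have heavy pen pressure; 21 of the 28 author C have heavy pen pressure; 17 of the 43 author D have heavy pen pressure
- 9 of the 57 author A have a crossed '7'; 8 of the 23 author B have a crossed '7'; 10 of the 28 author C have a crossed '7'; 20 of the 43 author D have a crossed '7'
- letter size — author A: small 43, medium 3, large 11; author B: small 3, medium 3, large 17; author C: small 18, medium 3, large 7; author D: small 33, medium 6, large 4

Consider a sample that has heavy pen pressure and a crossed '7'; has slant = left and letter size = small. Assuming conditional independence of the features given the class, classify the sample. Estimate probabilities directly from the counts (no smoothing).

author A: (57/151) × (43/57) × (47/57) × (9/57) × (43/57) ≈ 0.0279689
author B: (23/151) × (6/23) × (3/23) × (8/23) × (3/23) ≈ 0.000235138
author C: (28/151) × (18/28) × (21/28) × (10/28) × (18/28) ≈ 0.0205264
author D: (43/151) × (2/43) × (17/43) × (20/43) × (33/43) ≈ 0.00186913
Highest score → author A.

author A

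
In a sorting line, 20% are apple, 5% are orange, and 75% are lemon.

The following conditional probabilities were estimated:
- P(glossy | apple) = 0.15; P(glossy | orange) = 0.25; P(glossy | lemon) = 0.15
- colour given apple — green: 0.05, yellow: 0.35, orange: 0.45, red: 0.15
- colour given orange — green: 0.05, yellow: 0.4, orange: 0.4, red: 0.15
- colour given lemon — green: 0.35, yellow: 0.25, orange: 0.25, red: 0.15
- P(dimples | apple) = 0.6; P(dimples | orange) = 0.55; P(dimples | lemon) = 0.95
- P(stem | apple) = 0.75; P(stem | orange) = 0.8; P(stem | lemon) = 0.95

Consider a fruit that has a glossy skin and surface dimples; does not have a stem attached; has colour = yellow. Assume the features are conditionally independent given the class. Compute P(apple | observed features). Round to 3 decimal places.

0.455

apple: 0.2 × 0.15 × 0.35 × 0.6 × (1−0.75) = 0.001575
orange: 0.05 × 0.25 × 0.4 × 0.55 × (1−0.8) = 0.00055
lemon: 0.75 × 0.15 × 0.25 × 0.95 × (1−0.95) = 0.0013359375
P(apple | x) = 0.001575 / 0.0034609375 ≈ 0.455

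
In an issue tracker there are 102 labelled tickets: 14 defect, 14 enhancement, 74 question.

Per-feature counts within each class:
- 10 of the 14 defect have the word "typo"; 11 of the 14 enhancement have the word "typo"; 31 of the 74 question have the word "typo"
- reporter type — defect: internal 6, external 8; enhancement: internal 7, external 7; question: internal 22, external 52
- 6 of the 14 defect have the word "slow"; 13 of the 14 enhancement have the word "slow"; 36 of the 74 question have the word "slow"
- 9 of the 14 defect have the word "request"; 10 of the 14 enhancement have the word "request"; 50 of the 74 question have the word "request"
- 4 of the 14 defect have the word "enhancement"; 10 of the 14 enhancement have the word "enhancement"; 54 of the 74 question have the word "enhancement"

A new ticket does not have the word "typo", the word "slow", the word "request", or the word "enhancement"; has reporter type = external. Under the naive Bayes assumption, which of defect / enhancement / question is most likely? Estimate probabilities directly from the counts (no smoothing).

defect: (14/102) × (4/14) × (8/14) × (8/14) × (5/14) × (10/14) ≈ 0.00326661
enhancement: (14/102) × (3/14) × (7/14) × (1/14) × (4/14) × (4/14) ≈ 0.0000857486
question: (74/102) × (43/74) × (52/74) × (38/74) × (24/74) × (20/74) ≈ 0.0133343
Highest score → question.

question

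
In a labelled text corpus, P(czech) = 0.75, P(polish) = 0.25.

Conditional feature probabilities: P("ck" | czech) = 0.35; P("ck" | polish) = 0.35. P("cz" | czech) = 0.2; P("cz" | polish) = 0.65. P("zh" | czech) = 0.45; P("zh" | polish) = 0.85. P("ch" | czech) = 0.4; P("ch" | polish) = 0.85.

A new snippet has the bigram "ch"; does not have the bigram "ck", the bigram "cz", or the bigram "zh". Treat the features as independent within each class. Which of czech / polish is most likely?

czech

czech: 0.75 × (1−0.35) × (1−0.2) × (1−0.45) × 0.4 = 0.0858
polish: 0.25 × (1−0.35) × (1−0.65) × (1−0.85) × 0.85 = 0.0072515625
Highest score → czech.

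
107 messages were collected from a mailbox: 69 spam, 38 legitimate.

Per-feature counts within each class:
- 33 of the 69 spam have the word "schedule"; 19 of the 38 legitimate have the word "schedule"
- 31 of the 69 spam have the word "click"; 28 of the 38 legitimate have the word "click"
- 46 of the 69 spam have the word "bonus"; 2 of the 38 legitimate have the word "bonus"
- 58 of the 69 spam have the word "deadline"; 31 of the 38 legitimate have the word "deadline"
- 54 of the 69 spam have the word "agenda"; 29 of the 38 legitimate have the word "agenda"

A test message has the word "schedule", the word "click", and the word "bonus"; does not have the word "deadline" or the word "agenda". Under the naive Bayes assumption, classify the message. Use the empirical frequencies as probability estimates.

spam: (69/107) × (33/69) × (31/69) × (46/69) × (11/69) × (15/69) ≈ 0.00320138
legitimate: (38/107) × (19/38) × (28/38) × (2/38) × (7/38) × (9/38) ≈ 0.000300444
Highest score → spam.

spam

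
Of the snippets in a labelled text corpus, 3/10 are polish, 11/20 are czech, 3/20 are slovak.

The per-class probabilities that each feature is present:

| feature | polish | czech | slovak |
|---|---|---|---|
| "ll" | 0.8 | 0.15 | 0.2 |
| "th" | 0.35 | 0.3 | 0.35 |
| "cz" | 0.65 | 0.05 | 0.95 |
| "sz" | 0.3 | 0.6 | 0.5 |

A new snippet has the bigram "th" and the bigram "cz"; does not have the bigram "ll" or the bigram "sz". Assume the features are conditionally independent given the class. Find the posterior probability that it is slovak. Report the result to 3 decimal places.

polish: 0.3 × (1−0.8) × 0.35 × 0.65 × (1−0.3) = 0.009555
czech: 0.55 × (1−0.15) × 0.3 × 0.05 × (1−0.6) = 0.002805
slovak: 0.15 × (1−0.2) × 0.35 × 0.95 × (1−0.5) = 0.01995
P(slovak | x) = 0.01995 / 0.03231 ≈ 0.617

0.617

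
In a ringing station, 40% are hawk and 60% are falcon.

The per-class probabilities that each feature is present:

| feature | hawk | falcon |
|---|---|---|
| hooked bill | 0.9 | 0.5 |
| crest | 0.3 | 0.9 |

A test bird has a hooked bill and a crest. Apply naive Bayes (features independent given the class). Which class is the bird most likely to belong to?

falcon

hawk: 0.4 × 0.9 × 0.3 = 0.108
falcon: 0.6 × 0.5 × 0.9 = 0.27
Highest score → falcon.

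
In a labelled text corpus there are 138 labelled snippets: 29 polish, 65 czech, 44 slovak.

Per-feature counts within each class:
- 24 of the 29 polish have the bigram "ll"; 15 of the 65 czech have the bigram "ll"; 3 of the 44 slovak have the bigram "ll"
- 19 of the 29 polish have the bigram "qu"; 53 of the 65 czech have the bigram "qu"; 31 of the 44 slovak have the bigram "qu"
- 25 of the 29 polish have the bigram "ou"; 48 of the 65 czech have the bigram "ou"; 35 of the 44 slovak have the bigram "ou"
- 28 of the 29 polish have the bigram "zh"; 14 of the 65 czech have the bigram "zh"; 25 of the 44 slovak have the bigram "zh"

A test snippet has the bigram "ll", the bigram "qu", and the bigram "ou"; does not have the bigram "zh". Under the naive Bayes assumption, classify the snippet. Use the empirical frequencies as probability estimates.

polish: (29/138) × (24/29) × (19/29) × (25/29) × (1/29) ≈ 0.00338713
czech: (65/138) × (15/65) × (53/65) × (48/65) × (51/65) ≈ 0.0513522
slovak: (44/138) × (3/44) × (31/44) × (35/44) × (19/44) ≈ 0.00526099
Highest score → czech.

czech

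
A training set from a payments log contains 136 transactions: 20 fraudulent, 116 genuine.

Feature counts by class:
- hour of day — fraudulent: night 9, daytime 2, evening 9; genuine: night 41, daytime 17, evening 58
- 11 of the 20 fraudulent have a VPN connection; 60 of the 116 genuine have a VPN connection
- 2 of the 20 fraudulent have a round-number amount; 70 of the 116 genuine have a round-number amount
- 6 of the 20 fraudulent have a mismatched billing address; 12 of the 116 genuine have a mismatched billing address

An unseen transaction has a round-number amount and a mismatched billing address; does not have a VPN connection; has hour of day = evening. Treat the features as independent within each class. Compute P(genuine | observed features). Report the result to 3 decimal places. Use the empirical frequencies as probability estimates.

0.935

fraudulent: (20/136) × (9/20) × (9/20) × (2/20) × (6/20) ≈ 0.000893382
genuine: (116/136) × (58/116) × (56/116) × (70/116) × (12/116) ≈ 0.0128523
P(genuine | x) = 0.0128523 / 0.013745682 ≈ 0.935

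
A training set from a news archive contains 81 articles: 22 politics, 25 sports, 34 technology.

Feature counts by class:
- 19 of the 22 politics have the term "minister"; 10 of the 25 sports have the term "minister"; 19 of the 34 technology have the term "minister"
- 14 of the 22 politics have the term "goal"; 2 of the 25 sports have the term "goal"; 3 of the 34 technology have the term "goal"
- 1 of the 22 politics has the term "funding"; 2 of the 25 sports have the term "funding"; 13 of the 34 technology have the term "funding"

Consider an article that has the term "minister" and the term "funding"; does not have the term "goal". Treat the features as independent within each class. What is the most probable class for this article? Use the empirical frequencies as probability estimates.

technology

politics: (22/81) × (19/22) × (8/22) × (1/22) ≈ 0.00387716
sports: (25/81) × (10/25) × (23/25) × (2/25) ≈ 0.00908642
technology: (34/81) × (19/34) × (31/34) × (13/34) ≈ 0.0817741
Highest score → technology.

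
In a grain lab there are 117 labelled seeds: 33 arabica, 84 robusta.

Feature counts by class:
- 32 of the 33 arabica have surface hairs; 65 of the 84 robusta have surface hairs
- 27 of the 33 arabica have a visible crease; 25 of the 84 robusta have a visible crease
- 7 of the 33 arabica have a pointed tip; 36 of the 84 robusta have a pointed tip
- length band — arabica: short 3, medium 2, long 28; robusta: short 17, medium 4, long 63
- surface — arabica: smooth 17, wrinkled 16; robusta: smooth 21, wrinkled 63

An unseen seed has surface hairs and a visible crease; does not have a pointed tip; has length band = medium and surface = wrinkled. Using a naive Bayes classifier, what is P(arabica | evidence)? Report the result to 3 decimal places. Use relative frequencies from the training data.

0.606

arabica: (33/117) × (32/33) × (27/33) × (26/33) × (2/33) × (16/33) ≈ 0.00518078
robusta: (84/117) × (65/84) × (25/84) × (48/84) × (4/84) × (63/84) ≈ 0.00337437
P(arabica | x) = 0.00518078 / 0.00855515 ≈ 0.606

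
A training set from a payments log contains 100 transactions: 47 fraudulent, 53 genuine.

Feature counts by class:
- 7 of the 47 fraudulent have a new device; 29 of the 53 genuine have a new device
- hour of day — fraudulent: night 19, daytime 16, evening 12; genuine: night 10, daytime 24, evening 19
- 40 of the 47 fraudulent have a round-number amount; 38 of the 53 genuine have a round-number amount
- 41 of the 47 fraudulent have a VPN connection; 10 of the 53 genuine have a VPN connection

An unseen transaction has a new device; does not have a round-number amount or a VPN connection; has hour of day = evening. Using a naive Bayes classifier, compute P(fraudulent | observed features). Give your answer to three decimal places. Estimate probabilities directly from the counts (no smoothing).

0.014

fraudulent: (47/100) × (7/47) × (12/47) × (7/47) × (6/47) ≈ 0.000339809
genuine: (53/100) × (29/53) × (19/53) × (15/53) × (43/53) ≈ 0.0238717
P(fraudulent | x) = 0.000339809 / 0.024211509 ≈ 0.014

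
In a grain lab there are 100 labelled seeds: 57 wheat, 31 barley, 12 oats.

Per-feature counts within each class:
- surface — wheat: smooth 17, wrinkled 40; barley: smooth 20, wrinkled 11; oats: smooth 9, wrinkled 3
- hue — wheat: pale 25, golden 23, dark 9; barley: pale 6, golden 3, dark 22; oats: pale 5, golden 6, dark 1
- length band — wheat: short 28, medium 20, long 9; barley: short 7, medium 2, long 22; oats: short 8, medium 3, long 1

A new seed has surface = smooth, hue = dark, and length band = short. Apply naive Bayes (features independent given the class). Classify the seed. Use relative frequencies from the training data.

wheat: (57/100) × (17/57) × (9/57) × (28/57) ≈ 0.0131856
barley: (31/100) × (20/31) × (22/31) × (7/31) ≈ 0.0320499
oats: (12/100) × (9/12) × (1/12) × (8/12) = 0.005
Highest score → barley.

barley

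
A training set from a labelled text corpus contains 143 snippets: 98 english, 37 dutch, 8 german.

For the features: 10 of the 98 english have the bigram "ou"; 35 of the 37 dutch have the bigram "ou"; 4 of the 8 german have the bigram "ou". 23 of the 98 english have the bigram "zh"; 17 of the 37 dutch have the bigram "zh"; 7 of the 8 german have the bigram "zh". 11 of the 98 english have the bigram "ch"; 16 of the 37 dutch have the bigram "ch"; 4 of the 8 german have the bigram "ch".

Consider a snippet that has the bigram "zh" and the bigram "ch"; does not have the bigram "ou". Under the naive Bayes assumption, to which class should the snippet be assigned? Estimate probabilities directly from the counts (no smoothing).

english: (98/143) × (88/98) × (23/98) × (11/98) ≈ 0.0162112
dutch: (37/143) × (2/37) × (17/37) × (16/37) ≈ 0.00277881
german: (8/143) × (4/8) × (7/8) × (4/8) ≈ 0.0122378
Highest score → english.

english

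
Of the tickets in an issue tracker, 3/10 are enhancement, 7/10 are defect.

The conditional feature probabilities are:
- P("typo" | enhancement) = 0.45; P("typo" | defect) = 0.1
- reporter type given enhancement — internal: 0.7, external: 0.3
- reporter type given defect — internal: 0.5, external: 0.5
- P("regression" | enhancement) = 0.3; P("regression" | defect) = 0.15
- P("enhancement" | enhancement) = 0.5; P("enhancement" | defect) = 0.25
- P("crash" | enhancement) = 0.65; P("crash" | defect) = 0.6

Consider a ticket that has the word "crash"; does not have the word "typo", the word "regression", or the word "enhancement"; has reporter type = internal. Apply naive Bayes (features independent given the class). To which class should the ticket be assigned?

defect

enhancement: 0.3 × (1−0.45) × 0.7 × (1−0.3) × (1−0.5) × 0.65 = 0.02627625
defect: 0.7 × (1−0.1) × 0.5 × (1−0.15) × (1−0.25) × 0.6 = 0.1204875
Highest score → defect.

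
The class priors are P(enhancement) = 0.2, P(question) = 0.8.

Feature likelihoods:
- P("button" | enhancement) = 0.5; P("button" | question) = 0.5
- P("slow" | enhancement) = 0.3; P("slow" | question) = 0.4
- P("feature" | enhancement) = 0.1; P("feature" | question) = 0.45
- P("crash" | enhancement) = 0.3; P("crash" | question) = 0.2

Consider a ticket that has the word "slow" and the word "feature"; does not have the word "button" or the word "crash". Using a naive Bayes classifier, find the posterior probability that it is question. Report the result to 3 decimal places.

0.965

enhancement: 0.2 × (1−0.5) × 0.3 × 0.1 × (1−0.3) = 0.0021
question: 0.8 × (1−0.5) × 0.4 × 0.45 × (1−0.2) = 0.0576
P(question | x) = 0.0576 / 0.0597 ≈ 0.965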